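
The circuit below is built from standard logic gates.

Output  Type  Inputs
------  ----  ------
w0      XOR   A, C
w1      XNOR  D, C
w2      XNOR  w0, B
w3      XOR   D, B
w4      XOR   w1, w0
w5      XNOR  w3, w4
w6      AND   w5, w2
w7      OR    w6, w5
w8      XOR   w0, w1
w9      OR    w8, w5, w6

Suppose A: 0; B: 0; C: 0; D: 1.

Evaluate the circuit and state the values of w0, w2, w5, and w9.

w0 = 0  w2 = 1  w5 = 0  w9 = 0

w0 = A XOR C = 0 XOR 0 = 0
w1 = D XNOR C = 1 XNOR 0 = 0
w2 = w0 XNOR B = 0 XNOR 0 = 1
w3 = D XOR B = 1 XOR 0 = 1
w4 = w1 XOR w0 = 0 XOR 0 = 0
w5 = w3 XNOR w4 = 1 XNOR 0 = 0
w6 = w5 AND w2 = 0 AND 1 = 0
w8 = w0 XOR w1 = 0 XOR 0 = 0
w9 = w8 OR w5 OR w6 = 0 OR 0 OR 0 = 0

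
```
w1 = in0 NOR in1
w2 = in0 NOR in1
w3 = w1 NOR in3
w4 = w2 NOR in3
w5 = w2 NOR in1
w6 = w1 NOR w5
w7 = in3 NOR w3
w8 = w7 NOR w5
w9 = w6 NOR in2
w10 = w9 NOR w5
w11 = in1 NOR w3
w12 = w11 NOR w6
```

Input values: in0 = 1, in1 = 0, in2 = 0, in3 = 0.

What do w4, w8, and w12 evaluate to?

w4 = 1, w8 = 0, w12 = 1

w1 = in0 NOR in1 = 1 NOR 0 = 0
w2 = in0 NOR in1 = 1 NOR 0 = 0
w3 = w1 NOR in3 = 0 NOR 0 = 1
w4 = w2 NOR in3 = 0 NOR 0 = 1
w5 = w2 NOR in1 = 0 NOR 0 = 1
w6 = w1 NOR w5 = 0 NOR 1 = 0
w7 = in3 NOR w3 = 0 NOR 1 = 0
w8 = w7 NOR w5 = 0 NOR 1 = 0
w11 = in1 NOR w3 = 0 NOR 1 = 0
w12 = w11 NOR w6 = 0 NOR 0 = 1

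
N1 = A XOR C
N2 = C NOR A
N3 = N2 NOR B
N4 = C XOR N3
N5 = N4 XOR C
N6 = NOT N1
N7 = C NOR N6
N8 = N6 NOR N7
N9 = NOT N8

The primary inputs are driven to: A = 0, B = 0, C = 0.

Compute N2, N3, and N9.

N1 = A XOR C = 0 XOR 0 = 0
N2 = C NOR A = 0 NOR 0 = 1
N3 = N2 NOR B = 1 NOR 0 = 0
N6 = NOT N1 = NOT 0 = 1
N7 = C NOR N6 = 0 NOR 1 = 0
N8 = N6 NOR N7 = 1 NOR 0 = 0
N9 = NOT N8 = NOT 0 = 1

N2 = 1, N3 = 0, N9 = 1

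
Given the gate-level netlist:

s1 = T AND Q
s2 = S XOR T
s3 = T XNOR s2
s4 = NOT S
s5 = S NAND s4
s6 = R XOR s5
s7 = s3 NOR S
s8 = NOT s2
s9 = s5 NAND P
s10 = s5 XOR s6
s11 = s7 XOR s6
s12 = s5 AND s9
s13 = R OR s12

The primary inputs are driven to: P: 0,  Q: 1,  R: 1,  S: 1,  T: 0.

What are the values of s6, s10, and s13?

s6 = 0, s10 = 1, s13 = 1

s4 = NOT S = NOT 1 = 0
s5 = S NAND s4 = 1 NAND 0 = 1
s6 = R XOR s5 = 1 XOR 1 = 0
s9 = s5 NAND P = 1 NAND 0 = 1
s10 = s5 XOR s6 = 1 XOR 0 = 1
s12 = s5 AND s9 = 1 AND 1 = 1
s13 = R OR s12 = 1 OR 1 = 1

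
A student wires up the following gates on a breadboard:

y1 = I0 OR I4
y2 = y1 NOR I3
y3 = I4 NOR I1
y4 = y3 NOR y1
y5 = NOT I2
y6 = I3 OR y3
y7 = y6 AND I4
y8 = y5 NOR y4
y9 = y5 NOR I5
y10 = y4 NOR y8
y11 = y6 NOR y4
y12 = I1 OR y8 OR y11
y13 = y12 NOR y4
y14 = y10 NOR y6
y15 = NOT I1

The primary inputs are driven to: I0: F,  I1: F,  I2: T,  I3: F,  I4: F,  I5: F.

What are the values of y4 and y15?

y1 = I0 OR I4 = F OR F = F
y3 = I4 NOR I1 = F NOR F = T
y4 = y3 NOR y1 = T NOR F = F
y15 = NOT I1 = NOT F = T

y4 = F, y15 = T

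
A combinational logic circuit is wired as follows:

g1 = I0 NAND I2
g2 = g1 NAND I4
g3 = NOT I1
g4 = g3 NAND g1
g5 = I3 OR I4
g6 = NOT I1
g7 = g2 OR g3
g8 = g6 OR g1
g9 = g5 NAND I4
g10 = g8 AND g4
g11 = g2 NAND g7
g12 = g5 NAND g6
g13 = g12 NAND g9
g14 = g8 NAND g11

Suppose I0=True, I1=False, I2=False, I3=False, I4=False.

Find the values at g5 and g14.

g5 = False, g14 = True

g1 = I0 NAND I2 = True NAND False = True
g2 = g1 NAND I4 = True NAND False = True
g3 = NOT I1 = NOT False = True
g5 = I3 OR I4 = False OR False = False
g6 = NOT I1 = NOT False = True
g7 = g2 OR g3 = True OR True = True
g8 = g6 OR g1 = True OR True = True
g11 = g2 NAND g7 = True NAND True = False
g14 = g8 NAND g11 = True NAND False = True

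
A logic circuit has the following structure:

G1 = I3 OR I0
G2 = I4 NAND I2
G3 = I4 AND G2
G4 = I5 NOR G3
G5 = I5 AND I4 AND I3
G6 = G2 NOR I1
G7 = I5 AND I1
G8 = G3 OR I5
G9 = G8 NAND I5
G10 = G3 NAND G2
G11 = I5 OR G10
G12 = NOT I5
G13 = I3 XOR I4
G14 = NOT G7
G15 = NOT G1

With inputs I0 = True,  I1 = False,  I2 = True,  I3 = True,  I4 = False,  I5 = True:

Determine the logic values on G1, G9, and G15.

G1 = True  G9 = False  G15 = False

G1 = I3 OR I0 = True OR True = True
G2 = I4 NAND I2 = False NAND True = True
G3 = I4 AND G2 = False AND True = False
G8 = G3 OR I5 = False OR True = True
G9 = G8 NAND I5 = True NAND True = False
G15 = NOT G1 = NOT True = False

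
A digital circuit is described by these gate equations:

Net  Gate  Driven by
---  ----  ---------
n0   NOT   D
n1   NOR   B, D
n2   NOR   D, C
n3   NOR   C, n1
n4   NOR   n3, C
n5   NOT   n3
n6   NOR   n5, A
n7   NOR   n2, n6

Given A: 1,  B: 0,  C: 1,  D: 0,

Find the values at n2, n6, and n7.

n2 = 0; n6 = 0; n7 = 1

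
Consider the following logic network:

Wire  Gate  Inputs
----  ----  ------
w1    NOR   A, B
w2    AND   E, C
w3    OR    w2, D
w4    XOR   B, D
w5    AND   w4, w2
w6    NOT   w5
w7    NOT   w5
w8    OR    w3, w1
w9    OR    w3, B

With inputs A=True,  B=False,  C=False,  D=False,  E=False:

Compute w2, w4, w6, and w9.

w2 = False  w4 = False  w6 = True  w9 = False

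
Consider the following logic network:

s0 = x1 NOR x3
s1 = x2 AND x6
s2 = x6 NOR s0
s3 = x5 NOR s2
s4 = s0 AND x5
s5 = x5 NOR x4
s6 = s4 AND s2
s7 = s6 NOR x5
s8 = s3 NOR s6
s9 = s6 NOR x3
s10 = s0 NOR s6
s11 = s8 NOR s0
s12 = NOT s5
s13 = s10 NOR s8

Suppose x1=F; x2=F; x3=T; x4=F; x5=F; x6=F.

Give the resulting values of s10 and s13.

s10 = T, s13 = F

s0 = x1 NOR x3 = F NOR T = F
s2 = x6 NOR s0 = F NOR F = T
s3 = x5 NOR s2 = F NOR T = F
s4 = s0 AND x5 = F AND F = F
s6 = s4 AND s2 = F AND T = F
s8 = s3 NOR s6 = F NOR F = T
s10 = s0 NOR s6 = F NOR F = T
s13 = s10 NOR s8 = T NOR T = F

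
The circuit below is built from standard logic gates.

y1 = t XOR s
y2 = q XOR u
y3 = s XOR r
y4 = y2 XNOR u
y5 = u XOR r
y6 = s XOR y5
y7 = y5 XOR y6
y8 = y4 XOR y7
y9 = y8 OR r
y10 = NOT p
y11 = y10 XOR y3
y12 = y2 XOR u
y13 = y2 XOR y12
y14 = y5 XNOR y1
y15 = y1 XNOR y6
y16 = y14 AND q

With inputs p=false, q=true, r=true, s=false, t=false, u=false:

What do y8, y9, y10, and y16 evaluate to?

y8 = false  y9 = true  y10 = true  y16 = false

y1 = t XOR s = false XOR false = false
y2 = q XOR u = true XOR false = true
y4 = y2 XNOR u = true XNOR false = false
y5 = u XOR r = false XOR true = true
y6 = s XOR y5 = false XOR true = true
y7 = y5 XOR y6 = true XOR true = false
y8 = y4 XOR y7 = false XOR false = false
y9 = y8 OR r = false OR true = true
y10 = NOT p = NOT false = true
y14 = y5 XNOR y1 = true XNOR false = false
y16 = y14 AND q = false AND true = false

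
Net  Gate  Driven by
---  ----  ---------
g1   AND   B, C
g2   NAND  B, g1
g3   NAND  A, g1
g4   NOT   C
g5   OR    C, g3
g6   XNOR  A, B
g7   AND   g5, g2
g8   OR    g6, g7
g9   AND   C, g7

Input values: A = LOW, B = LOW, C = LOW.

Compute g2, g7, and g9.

g2 = HIGH, g7 = HIGH, g9 = LOW

g1 = B AND C = LOW AND LOW = LOW
g2 = B NAND g1 = LOW NAND LOW = HIGH
g3 = A NAND g1 = LOW NAND LOW = HIGH
g5 = C OR g3 = LOW OR HIGH = HIGH
g7 = g5 AND g2 = HIGH AND HIGH = HIGH
g9 = C AND g7 = LOW AND HIGH = LOW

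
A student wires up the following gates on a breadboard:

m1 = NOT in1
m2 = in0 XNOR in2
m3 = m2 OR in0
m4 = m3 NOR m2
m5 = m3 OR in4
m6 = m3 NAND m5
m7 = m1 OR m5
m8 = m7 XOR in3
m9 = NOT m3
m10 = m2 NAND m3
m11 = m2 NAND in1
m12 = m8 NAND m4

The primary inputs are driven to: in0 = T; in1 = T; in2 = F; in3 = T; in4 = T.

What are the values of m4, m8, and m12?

m1 = NOT in1 = NOT T = F
m2 = in0 XNOR in2 = T XNOR F = F
m3 = m2 OR in0 = F OR T = T
m4 = m3 NOR m2 = T NOR F = F
m5 = m3 OR in4 = T OR T = T
m7 = m1 OR m5 = F OR T = T
m8 = m7 XOR in3 = T XOR T = F
m12 = m8 NAND m4 = F NAND F = T

m4 = F, m8 = F, m12 = T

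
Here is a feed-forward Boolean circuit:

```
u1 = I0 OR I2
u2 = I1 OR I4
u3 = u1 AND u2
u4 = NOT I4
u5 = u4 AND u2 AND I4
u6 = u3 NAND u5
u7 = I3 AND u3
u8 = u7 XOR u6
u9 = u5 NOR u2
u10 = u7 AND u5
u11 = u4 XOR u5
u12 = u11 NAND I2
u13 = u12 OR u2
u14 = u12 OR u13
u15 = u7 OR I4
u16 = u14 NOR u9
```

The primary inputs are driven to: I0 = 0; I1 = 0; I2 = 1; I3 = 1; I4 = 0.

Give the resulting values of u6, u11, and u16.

u1 = I0 OR I2 = 0 OR 1 = 1
u2 = I1 OR I4 = 0 OR 0 = 0
u3 = u1 AND u2 = 1 AND 0 = 0
u4 = NOT I4 = NOT 0 = 1
u5 = u4 AND u2 AND I4 = 1 AND 0 AND 0 = 0
u6 = u3 NAND u5 = 0 NAND 0 = 1
u9 = u5 NOR u2 = 0 NOR 0 = 1
u11 = u4 XOR u5 = 1 XOR 0 = 1
u12 = u11 NAND I2 = 1 NAND 1 = 0
u13 = u12 OR u2 = 0 OR 0 = 0
u14 = u12 OR u13 = 0 OR 0 = 0
u16 = u14 NOR u9 = 0 NOR 1 = 0

u6 = 1  u11 = 1  u16 = 0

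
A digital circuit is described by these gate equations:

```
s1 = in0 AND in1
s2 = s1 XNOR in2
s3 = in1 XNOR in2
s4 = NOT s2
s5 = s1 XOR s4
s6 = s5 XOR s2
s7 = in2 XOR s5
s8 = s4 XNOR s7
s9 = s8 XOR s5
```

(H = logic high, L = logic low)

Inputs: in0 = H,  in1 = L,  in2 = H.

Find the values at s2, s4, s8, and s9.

s1 = in0 AND in1 = H AND L = L
s2 = s1 XNOR in2 = L XNOR H = L
s4 = NOT s2 = NOT L = H
s5 = s1 XOR s4 = L XOR H = H
s7 = in2 XOR s5 = H XOR H = L
s8 = s4 XNOR s7 = H XNOR L = L
s9 = s8 XOR s5 = L XOR H = H

s2 = L  s4 = H  s8 = L  s9 = H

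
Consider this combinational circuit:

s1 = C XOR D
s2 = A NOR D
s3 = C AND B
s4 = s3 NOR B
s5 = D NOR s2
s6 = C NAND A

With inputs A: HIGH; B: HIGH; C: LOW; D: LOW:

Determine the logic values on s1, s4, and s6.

s1 = C XOR D = LOW XOR LOW = LOW
s3 = C AND B = LOW AND HIGH = LOW
s4 = s3 NOR B = LOW NOR HIGH = LOW
s6 = C NAND A = LOW NAND HIGH = HIGH

s1 = LOW, s4 = LOW, s6 = HIGH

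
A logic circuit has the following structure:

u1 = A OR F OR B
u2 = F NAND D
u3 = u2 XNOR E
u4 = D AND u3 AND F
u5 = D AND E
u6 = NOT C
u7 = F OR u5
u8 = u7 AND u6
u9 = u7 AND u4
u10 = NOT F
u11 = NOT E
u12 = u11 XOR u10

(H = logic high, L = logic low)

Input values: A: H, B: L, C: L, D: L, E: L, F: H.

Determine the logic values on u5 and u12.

u5 = L, u12 = H

u5 = D AND E = L AND L = L
u10 = NOT F = NOT H = L
u11 = NOT E = NOT L = H
u12 = u11 XOR u10 = H XOR L = H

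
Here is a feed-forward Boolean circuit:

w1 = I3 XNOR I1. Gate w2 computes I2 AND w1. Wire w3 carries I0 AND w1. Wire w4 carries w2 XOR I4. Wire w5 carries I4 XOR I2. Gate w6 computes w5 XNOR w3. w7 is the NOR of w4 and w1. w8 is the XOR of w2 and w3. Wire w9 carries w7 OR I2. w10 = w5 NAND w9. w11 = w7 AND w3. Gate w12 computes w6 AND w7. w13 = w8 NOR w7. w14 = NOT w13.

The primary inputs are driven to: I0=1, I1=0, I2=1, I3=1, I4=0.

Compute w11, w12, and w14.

w1 = I3 XNOR I1 = 1 XNOR 0 = 0
w2 = I2 AND w1 = 1 AND 0 = 0
w3 = I0 AND w1 = 1 AND 0 = 0
w4 = w2 XOR I4 = 0 XOR 0 = 0
w5 = I4 XOR I2 = 0 XOR 1 = 1
w6 = w5 XNOR w3 = 1 XNOR 0 = 0
w7 = w4 NOR w1 = 0 NOR 0 = 1
w8 = w2 XOR w3 = 0 XOR 0 = 0
w11 = w7 AND w3 = 1 AND 0 = 0
w12 = w6 AND w7 = 0 AND 1 = 0
w13 = w8 NOR w7 = 0 NOR 1 = 0
w14 = NOT w13 = NOT 0 = 1

w11 = 0, w12 = 0, w14 = 1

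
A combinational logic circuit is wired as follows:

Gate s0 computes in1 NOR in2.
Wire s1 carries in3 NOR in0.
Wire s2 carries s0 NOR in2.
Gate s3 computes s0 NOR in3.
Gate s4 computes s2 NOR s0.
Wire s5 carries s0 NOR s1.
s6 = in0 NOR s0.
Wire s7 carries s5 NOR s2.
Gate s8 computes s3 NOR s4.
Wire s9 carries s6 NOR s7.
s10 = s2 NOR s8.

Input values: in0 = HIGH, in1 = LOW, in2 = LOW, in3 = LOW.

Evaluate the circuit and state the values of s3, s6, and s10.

s0 = in1 NOR in2 = LOW NOR LOW = HIGH
s2 = s0 NOR in2 = HIGH NOR LOW = LOW
s3 = s0 NOR in3 = HIGH NOR LOW = LOW
s4 = s2 NOR s0 = LOW NOR HIGH = LOW
s6 = in0 NOR s0 = HIGH NOR HIGH = LOW
s8 = s3 NOR s4 = LOW NOR LOW = HIGH
s10 = s2 NOR s8 = LOW NOR HIGH = LOW

s3 = LOW, s6 = LOW, s10 = LOW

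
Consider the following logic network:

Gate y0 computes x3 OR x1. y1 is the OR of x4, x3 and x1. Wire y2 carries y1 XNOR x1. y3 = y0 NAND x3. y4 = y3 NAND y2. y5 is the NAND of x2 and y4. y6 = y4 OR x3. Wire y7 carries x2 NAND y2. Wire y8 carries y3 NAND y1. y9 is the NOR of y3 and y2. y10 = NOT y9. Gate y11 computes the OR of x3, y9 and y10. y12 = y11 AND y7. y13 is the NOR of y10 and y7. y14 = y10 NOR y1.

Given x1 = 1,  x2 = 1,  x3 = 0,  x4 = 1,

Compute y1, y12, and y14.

y0 = x3 OR x1 = 0 OR 1 = 1
y1 = x4 OR x3 OR x1 = 1 OR 0 OR 1 = 1
y2 = y1 XNOR x1 = 1 XNOR 1 = 1
y3 = y0 NAND x3 = 1 NAND 0 = 1
y7 = x2 NAND y2 = 1 NAND 1 = 0
y9 = y3 NOR y2 = 1 NOR 1 = 0
y10 = NOT y9 = NOT 0 = 1
y11 = x3 OR y9 OR y10 = 0 OR 0 OR 1 = 1
y12 = y11 AND y7 = 1 AND 0 = 0
y14 = y10 NOR y1 = 1 NOR 1 = 0

y1 = 1; y12 = 0; y14 = 0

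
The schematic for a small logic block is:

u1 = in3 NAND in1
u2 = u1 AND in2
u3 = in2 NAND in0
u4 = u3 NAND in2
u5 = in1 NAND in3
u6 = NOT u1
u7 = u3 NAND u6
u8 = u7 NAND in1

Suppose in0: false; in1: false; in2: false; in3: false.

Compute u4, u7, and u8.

u4 = true  u7 = true  u8 = true

u1 = in3 NAND in1 = false NAND false = true
u3 = in2 NAND in0 = false NAND false = true
u4 = u3 NAND in2 = true NAND false = true
u6 = NOT u1 = NOT true = false
u7 = u3 NAND u6 = true NAND false = true
u8 = u7 NAND in1 = true NAND false = true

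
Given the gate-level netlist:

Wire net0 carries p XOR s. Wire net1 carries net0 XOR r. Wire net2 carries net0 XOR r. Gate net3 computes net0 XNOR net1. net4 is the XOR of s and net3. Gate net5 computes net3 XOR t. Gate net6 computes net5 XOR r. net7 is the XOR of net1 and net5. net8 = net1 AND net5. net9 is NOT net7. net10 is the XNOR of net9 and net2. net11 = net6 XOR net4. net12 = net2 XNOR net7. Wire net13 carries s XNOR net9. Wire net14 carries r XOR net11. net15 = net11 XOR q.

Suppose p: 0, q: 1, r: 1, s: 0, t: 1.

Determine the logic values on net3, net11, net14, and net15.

net0 = p XOR s = 0 XOR 0 = 0
net1 = net0 XOR r = 0 XOR 1 = 1
net3 = net0 XNOR net1 = 0 XNOR 1 = 0
net4 = s XOR net3 = 0 XOR 0 = 0
net5 = net3 XOR t = 0 XOR 1 = 1
net6 = net5 XOR r = 1 XOR 1 = 0
net11 = net6 XOR net4 = 0 XOR 0 = 0
net14 = r XOR net11 = 1 XOR 0 = 1
net15 = net11 XOR q = 0 XOR 1 = 1

net3 = 0; net11 = 0; net14 = 1; net15 = 1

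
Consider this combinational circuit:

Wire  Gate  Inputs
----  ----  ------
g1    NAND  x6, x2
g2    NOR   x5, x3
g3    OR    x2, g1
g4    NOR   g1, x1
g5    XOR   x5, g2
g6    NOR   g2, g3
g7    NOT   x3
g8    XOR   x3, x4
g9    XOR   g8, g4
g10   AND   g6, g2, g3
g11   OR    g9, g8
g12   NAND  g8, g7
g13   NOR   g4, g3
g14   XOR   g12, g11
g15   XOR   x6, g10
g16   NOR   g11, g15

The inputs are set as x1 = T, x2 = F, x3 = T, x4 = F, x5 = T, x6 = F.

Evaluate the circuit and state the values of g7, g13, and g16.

g1 = x6 NAND x2 = F NAND F = T
g2 = x5 NOR x3 = T NOR T = F
g3 = x2 OR g1 = F OR T = T
g4 = g1 NOR x1 = T NOR T = F
g6 = g2 NOR g3 = F NOR T = F
g7 = NOT x3 = NOT T = F
g8 = x3 XOR x4 = T XOR F = T
g9 = g8 XOR g4 = T XOR F = T
g10 = g6 AND g2 AND g3 = F AND F AND T = F
g11 = g9 OR g8 = T OR T = T
g13 = g4 NOR g3 = F NOR T = F
g15 = x6 XOR g10 = F XOR F = F
g16 = g11 NOR g15 = T NOR F = F

g7 = F, g13 = F, g16 = F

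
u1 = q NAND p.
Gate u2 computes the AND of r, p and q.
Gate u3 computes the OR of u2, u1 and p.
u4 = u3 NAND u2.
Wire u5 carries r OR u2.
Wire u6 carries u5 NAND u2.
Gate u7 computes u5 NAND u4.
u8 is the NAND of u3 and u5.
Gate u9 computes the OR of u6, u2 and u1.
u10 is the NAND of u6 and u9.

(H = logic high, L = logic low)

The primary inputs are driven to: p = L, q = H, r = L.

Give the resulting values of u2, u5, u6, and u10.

u1 = q NAND p = H NAND L = H
u2 = r AND p AND q = L AND L AND H = L
u5 = r OR u2 = L OR L = L
u6 = u5 NAND u2 = L NAND L = H
u9 = u6 OR u2 OR u1 = H OR L OR H = H
u10 = u6 NAND u9 = H NAND H = L

u2 = L  u5 = L  u6 = H  u10 = L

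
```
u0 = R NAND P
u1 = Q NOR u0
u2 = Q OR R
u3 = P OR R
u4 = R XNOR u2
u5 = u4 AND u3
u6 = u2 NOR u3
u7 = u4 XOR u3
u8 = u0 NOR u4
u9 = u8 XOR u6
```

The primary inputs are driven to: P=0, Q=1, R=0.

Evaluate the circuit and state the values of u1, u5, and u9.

u1 = 0; u5 = 0; u9 = 0

u0 = R NAND P = 0 NAND 0 = 1
u1 = Q NOR u0 = 1 NOR 1 = 0
u2 = Q OR R = 1 OR 0 = 1
u3 = P OR R = 0 OR 0 = 0
u4 = R XNOR u2 = 0 XNOR 1 = 0
u5 = u4 AND u3 = 0 AND 0 = 0
u6 = u2 NOR u3 = 1 NOR 0 = 0
u8 = u0 NOR u4 = 1 NOR 0 = 0
u9 = u8 XOR u6 = 0 XOR 0 = 0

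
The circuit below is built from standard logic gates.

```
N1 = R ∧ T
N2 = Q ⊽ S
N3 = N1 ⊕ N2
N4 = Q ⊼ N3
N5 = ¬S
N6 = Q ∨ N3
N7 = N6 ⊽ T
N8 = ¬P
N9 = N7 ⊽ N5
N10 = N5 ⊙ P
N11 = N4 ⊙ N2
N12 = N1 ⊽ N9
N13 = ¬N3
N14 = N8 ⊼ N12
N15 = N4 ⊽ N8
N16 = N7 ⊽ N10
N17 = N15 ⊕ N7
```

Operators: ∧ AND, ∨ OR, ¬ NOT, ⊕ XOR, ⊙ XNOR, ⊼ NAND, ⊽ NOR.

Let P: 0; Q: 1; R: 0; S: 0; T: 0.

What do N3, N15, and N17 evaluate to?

N3 = 0; N15 = 0; N17 = 0

N1 = R AND T = 0 AND 0 = 0
N2 = Q NOR S = 1 NOR 0 = 0
N3 = N1 XOR N2 = 0 XOR 0 = 0
N4 = Q NAND N3 = 1 NAND 0 = 1
N6 = Q OR N3 = 1 OR 0 = 1
N7 = N6 NOR T = 1 NOR 0 = 0
N8 = NOT P = NOT 0 = 1
N15 = N4 NOR N8 = 1 NOR 1 = 0
N17 = N15 XOR N7 = 0 XOR 0 = 0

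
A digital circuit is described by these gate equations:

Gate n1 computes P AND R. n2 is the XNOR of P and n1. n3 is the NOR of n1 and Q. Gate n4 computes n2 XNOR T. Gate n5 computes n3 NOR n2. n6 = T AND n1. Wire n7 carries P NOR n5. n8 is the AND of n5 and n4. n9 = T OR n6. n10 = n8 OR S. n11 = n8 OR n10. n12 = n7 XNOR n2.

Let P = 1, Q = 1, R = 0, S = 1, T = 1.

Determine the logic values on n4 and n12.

n1 = P AND R = 1 AND 0 = 0
n2 = P XNOR n1 = 1 XNOR 0 = 0
n3 = n1 NOR Q = 0 NOR 1 = 0
n4 = n2 XNOR T = 0 XNOR 1 = 0
n5 = n3 NOR n2 = 0 NOR 0 = 1
n7 = P NOR n5 = 1 NOR 1 = 0
n12 = n7 XNOR n2 = 0 XNOR 0 = 1

n4 = 0, n12 = 1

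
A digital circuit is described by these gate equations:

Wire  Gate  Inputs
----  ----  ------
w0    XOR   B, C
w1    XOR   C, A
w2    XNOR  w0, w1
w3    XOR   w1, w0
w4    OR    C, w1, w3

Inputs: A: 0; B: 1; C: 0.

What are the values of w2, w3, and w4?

w2 = 0, w3 = 1, w4 = 1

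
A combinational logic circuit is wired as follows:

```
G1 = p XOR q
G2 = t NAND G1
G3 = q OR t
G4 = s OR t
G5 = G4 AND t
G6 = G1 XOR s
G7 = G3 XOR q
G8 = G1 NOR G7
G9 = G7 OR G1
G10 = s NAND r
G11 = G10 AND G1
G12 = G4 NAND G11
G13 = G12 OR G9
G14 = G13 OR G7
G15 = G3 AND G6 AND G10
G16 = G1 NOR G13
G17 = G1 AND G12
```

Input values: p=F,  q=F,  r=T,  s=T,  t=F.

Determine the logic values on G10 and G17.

G1 = p XOR q = F XOR F = F
G4 = s OR t = T OR F = T
G10 = s NAND r = T NAND T = F
G11 = G10 AND G1 = F AND F = F
G12 = G4 NAND G11 = T NAND F = T
G17 = G1 AND G12 = F AND T = F

G10 = F; G17 = F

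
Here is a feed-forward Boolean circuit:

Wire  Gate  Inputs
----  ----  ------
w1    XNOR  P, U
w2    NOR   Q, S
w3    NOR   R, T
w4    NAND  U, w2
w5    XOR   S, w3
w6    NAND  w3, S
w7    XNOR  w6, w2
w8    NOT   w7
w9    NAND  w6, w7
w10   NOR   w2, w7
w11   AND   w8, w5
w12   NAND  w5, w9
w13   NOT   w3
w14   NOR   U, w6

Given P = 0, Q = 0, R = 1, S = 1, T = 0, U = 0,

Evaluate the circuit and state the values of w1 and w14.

w1 = 1; w14 = 0

w1 = P XNOR U = 0 XNOR 0 = 1
w3 = R NOR T = 1 NOR 0 = 0
w6 = w3 NAND S = 0 NAND 1 = 1
w14 = U NOR w6 = 0 NOR 1 = 0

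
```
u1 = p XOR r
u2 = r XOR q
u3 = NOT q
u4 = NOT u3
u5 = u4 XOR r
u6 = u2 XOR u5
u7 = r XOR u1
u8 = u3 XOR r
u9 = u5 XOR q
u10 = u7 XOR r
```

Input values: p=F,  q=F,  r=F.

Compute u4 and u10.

u4 = F, u10 = F

u1 = p XOR r = F XOR F = F
u3 = NOT q = NOT F = T
u4 = NOT u3 = NOT T = F
u7 = r XOR u1 = F XOR F = F
u10 = u7 XOR r = F XOR F = F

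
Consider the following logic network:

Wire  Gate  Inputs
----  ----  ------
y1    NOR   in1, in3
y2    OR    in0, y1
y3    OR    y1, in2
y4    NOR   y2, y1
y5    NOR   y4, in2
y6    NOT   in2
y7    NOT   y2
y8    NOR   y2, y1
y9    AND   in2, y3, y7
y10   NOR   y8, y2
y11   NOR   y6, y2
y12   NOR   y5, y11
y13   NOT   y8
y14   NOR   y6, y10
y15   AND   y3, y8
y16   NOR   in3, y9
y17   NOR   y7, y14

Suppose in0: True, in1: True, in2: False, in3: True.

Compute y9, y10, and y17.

y1 = in1 NOR in3 = True NOR True = False
y2 = in0 OR y1 = True OR False = True
y3 = y1 OR in2 = False OR False = False
y6 = NOT in2 = NOT False = True
y7 = NOT y2 = NOT True = False
y8 = y2 NOR y1 = True NOR False = False
y9 = in2 AND y3 AND y7 = False AND False AND False = False
y10 = y8 NOR y2 = False NOR True = False
y14 = y6 NOR y10 = True NOR False = False
y17 = y7 NOR y14 = False NOR False = True

y9 = False; y10 = False; y17 = True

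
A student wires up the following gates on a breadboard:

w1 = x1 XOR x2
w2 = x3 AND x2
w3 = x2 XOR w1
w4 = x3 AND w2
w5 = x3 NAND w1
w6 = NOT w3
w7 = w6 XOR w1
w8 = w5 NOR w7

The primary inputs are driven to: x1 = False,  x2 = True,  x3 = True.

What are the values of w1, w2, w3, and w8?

w1 = x1 XOR x2 = False XOR True = True
w2 = x3 AND x2 = True AND True = True
w3 = x2 XOR w1 = True XOR True = False
w5 = x3 NAND w1 = True NAND True = False
w6 = NOT w3 = NOT False = True
w7 = w6 XOR w1 = True XOR True = False
w8 = w5 NOR w7 = False NOR False = True

w1 = True, w2 = True, w3 = False, w8 = True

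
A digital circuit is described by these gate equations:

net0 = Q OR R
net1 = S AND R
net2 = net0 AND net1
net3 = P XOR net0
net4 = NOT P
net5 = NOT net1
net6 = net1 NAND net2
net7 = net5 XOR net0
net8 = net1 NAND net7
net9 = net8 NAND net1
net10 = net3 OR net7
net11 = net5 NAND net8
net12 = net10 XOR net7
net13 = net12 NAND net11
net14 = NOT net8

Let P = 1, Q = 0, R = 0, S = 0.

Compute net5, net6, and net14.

net5 = 1, net6 = 1, net14 = 0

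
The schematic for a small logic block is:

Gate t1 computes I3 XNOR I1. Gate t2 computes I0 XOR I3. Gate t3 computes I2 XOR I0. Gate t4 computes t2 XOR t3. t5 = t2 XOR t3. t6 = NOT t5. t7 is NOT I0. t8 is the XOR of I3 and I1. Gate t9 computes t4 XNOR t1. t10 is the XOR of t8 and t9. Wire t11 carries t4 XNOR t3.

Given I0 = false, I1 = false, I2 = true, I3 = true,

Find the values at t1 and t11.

t1 = false; t11 = false

t1 = I3 XNOR I1 = true XNOR false = false
t2 = I0 XOR I3 = false XOR true = true
t3 = I2 XOR I0 = true XOR false = true
t4 = t2 XOR t3 = true XOR true = false
t11 = t4 XNOR t3 = false XNOR true = false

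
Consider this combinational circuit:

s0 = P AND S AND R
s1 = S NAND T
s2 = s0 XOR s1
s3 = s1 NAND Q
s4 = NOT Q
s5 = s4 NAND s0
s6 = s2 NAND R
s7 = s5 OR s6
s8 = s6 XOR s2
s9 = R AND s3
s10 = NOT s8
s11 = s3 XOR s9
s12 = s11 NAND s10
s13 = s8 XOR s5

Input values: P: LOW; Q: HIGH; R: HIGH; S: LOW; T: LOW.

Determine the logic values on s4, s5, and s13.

s0 = P AND S AND R = LOW AND LOW AND HIGH = LOW
s1 = S NAND T = LOW NAND LOW = HIGH
s2 = s0 XOR s1 = LOW XOR HIGH = HIGH
s4 = NOT Q = NOT HIGH = LOW
s5 = s4 NAND s0 = LOW NAND LOW = HIGH
s6 = s2 NAND R = HIGH NAND HIGH = LOW
s8 = s6 XOR s2 = LOW XOR HIGH = HIGH
s13 = s8 XOR s5 = HIGH XOR HIGH = LOW

s4 = LOW; s5 = HIGH; s13 = LOW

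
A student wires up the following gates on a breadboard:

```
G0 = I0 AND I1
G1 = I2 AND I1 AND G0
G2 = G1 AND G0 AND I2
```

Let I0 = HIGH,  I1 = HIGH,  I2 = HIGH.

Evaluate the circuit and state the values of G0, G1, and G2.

G0 = HIGH  G1 = HIGH  G2 = HIGH

G0 = I0 AND I1 = HIGH AND HIGH = HIGH
G1 = I2 AND I1 AND G0 = HIGH AND HIGH AND HIGH = HIGH
G2 = G1 AND G0 AND I2 = HIGH AND HIGH AND HIGH = HIGH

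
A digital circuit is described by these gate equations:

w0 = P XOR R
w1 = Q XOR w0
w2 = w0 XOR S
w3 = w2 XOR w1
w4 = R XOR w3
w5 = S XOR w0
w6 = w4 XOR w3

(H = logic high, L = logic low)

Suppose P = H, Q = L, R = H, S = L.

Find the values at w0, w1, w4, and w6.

w0 = L; w1 = L; w4 = H; w6 = H

w0 = P XOR R = H XOR H = L
w1 = Q XOR w0 = L XOR L = L
w2 = w0 XOR S = L XOR L = L
w3 = w2 XOR w1 = L XOR L = L
w4 = R XOR w3 = H XOR L = H
w6 = w4 XOR w3 = H XOR L = H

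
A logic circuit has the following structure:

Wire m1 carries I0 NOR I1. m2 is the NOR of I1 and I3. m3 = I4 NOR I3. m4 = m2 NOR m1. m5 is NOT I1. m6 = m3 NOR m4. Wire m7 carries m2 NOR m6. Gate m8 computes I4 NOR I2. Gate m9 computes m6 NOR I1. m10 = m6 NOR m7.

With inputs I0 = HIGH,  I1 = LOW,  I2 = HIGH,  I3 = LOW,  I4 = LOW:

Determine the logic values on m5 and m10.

m1 = I0 NOR I1 = HIGH NOR LOW = LOW
m2 = I1 NOR I3 = LOW NOR LOW = HIGH
m3 = I4 NOR I3 = LOW NOR LOW = HIGH
m4 = m2 NOR m1 = HIGH NOR LOW = LOW
m5 = NOT I1 = NOT LOW = HIGH
m6 = m3 NOR m4 = HIGH NOR LOW = LOW
m7 = m2 NOR m6 = HIGH NOR LOW = LOW
m10 = m6 NOR m7 = LOW NOR LOW = HIGH

m5 = HIGH, m10 = HIGH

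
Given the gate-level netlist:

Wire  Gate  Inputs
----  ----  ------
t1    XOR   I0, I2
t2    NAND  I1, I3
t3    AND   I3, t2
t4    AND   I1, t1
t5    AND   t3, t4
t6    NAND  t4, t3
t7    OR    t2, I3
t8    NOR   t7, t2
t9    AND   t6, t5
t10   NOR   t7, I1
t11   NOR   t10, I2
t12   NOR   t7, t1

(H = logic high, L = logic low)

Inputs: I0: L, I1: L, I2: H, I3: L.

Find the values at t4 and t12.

t4 = L, t12 = L

t1 = I0 XOR I2 = L XOR H = H
t2 = I1 NAND I3 = L NAND L = H
t4 = I1 AND t1 = L AND H = L
t7 = t2 OR I3 = H OR L = H
t12 = t7 NOR t1 = H NOR H = L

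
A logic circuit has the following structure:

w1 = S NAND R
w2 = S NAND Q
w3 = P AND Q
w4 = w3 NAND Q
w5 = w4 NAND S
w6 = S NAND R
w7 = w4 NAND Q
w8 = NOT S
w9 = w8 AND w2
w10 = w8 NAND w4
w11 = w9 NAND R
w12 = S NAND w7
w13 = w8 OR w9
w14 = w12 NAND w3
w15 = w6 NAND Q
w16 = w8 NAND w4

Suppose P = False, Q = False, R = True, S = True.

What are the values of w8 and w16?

w8 = False  w16 = True

w3 = P AND Q = False AND False = False
w4 = w3 NAND Q = False NAND False = True
w8 = NOT S = NOT True = False
w16 = w8 NAND w4 = False NAND True = True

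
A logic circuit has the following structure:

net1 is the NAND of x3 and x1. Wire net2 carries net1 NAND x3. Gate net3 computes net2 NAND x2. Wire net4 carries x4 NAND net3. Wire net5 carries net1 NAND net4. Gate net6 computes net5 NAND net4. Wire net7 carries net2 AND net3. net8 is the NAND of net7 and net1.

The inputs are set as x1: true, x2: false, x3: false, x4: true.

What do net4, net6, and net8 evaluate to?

net4 = false; net6 = true; net8 = false

net1 = x3 NAND x1 = false NAND true = true
net2 = net1 NAND x3 = true NAND false = true
net3 = net2 NAND x2 = true NAND false = true
net4 = x4 NAND net3 = true NAND true = false
net5 = net1 NAND net4 = true NAND false = true
net6 = net5 NAND net4 = true NAND false = true
net7 = net2 AND net3 = true AND true = true
net8 = net7 NAND net1 = true NAND true = false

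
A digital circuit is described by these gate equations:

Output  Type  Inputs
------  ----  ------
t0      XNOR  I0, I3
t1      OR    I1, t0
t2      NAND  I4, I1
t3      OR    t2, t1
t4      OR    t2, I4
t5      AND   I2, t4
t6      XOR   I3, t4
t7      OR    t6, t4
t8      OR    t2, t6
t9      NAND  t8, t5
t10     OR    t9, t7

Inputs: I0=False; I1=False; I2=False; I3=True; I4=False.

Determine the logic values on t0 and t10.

t0 = False  t10 = True

t0 = I0 XNOR I3 = False XNOR True = False
t2 = I4 NAND I1 = False NAND False = True
t4 = t2 OR I4 = True OR False = True
t5 = I2 AND t4 = False AND True = False
t6 = I3 XOR t4 = True XOR True = False
t7 = t6 OR t4 = False OR True = True
t8 = t2 OR t6 = True OR False = True
t9 = t8 NAND t5 = True NAND False = True
t10 = t9 OR t7 = True OR True = True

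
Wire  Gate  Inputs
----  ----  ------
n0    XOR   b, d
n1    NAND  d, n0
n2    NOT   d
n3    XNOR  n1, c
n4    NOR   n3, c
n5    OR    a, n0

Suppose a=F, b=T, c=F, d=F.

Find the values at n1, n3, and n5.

n0 = b XOR d = T XOR F = T
n1 = d NAND n0 = F NAND T = T
n3 = n1 XNOR c = T XNOR F = F
n5 = a OR n0 = F OR T = T

n1 = T, n3 = F, n5 = T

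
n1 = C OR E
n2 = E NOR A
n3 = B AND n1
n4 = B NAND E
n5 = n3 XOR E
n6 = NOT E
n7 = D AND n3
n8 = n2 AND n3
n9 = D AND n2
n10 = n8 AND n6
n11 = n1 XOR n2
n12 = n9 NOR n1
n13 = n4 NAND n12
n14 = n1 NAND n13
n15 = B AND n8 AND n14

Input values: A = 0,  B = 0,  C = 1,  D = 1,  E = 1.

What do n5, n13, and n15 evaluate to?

n1 = C OR E = 1 OR 1 = 1
n2 = E NOR A = 1 NOR 0 = 0
n3 = B AND n1 = 0 AND 1 = 0
n4 = B NAND E = 0 NAND 1 = 1
n5 = n3 XOR E = 0 XOR 1 = 1
n8 = n2 AND n3 = 0 AND 0 = 0
n9 = D AND n2 = 1 AND 0 = 0
n12 = n9 NOR n1 = 0 NOR 1 = 0
n13 = n4 NAND n12 = 1 NAND 0 = 1
n14 = n1 NAND n13 = 1 NAND 1 = 0
n15 = B AND n8 AND n14 = 0 AND 0 AND 0 = 0

n5 = 1  n13 = 1  n15 = 0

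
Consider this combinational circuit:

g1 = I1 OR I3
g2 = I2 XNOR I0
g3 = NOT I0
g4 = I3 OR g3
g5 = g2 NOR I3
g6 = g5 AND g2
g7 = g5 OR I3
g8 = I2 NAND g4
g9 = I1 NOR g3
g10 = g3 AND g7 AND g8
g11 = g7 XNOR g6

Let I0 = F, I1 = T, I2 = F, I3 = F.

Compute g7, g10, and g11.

g2 = I2 XNOR I0 = F XNOR F = T
g3 = NOT I0 = NOT F = T
g4 = I3 OR g3 = F OR T = T
g5 = g2 NOR I3 = T NOR F = F
g6 = g5 AND g2 = F AND T = F
g7 = g5 OR I3 = F OR F = F
g8 = I2 NAND g4 = F NAND T = T
g10 = g3 AND g7 AND g8 = T AND F AND T = F
g11 = g7 XNOR g6 = F XNOR F = T

g7 = F, g10 = F, g11 = T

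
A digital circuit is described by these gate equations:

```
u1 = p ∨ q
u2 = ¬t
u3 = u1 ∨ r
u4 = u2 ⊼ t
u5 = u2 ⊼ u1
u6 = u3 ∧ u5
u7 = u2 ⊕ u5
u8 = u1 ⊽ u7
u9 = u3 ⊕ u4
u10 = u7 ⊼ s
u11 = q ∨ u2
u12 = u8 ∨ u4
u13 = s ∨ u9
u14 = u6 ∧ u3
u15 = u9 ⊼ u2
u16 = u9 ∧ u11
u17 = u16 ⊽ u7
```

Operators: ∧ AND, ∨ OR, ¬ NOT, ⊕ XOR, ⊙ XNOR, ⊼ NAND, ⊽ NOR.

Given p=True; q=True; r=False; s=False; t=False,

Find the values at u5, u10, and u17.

u5 = False, u10 = True, u17 = False

u1 = p OR q = True OR True = True
u2 = NOT t = NOT False = True
u3 = u1 OR r = True OR False = True
u4 = u2 NAND t = True NAND False = True
u5 = u2 NAND u1 = True NAND True = False
u7 = u2 XOR u5 = True XOR False = True
u9 = u3 XOR u4 = True XOR True = False
u10 = u7 NAND s = True NAND False = True
u11 = q OR u2 = True OR True = True
u16 = u9 AND u11 = False AND True = False
u17 = u16 NOR u7 = False NOR True = False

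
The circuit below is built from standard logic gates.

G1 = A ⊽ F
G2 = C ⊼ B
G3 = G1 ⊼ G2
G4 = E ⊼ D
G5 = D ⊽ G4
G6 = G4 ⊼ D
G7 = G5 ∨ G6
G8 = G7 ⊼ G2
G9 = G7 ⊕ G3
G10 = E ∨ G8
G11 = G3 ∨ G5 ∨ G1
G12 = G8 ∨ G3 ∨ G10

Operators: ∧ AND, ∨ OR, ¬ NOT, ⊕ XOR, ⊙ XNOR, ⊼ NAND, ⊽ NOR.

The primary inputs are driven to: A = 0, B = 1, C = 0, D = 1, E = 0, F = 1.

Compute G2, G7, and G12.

G2 = 1, G7 = 0, G12 = 1

G1 = A NOR F = 0 NOR 1 = 0
G2 = C NAND B = 0 NAND 1 = 1
G3 = G1 NAND G2 = 0 NAND 1 = 1
G4 = E NAND D = 0 NAND 1 = 1
G5 = D NOR G4 = 1 NOR 1 = 0
G6 = G4 NAND D = 1 NAND 1 = 0
G7 = G5 OR G6 = 0 OR 0 = 0
G8 = G7 NAND G2 = 0 NAND 1 = 1
G10 = E OR G8 = 0 OR 1 = 1
G12 = G8 OR G3 OR G10 = 1 OR 1 OR 1 = 1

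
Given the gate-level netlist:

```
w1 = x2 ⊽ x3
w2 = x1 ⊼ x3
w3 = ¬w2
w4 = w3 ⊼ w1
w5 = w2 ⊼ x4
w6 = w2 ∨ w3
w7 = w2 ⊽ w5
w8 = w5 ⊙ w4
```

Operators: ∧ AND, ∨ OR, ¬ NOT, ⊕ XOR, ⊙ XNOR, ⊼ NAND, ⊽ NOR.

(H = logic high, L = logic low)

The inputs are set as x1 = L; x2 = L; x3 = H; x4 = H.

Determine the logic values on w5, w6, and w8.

w1 = x2 NOR x3 = L NOR H = L
w2 = x1 NAND x3 = L NAND H = H
w3 = NOT w2 = NOT H = L
w4 = w3 NAND w1 = L NAND L = H
w5 = w2 NAND x4 = H NAND H = L
w6 = w2 OR w3 = H OR L = H
w8 = w5 XNOR w4 = L XNOR H = L

w5 = L  w6 = H  w8 = L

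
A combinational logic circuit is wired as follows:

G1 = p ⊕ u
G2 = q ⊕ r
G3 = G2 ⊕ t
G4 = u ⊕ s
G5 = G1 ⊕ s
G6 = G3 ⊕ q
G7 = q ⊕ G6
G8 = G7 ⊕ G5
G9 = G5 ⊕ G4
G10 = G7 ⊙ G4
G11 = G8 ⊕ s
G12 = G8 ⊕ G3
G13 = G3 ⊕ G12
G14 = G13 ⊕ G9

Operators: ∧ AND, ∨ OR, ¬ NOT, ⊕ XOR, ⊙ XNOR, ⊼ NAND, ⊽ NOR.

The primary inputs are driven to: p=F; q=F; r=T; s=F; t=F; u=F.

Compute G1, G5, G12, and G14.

G1 = p XOR u = F XOR F = F
G2 = q XOR r = F XOR T = T
G3 = G2 XOR t = T XOR F = T
G4 = u XOR s = F XOR F = F
G5 = G1 XOR s = F XOR F = F
G6 = G3 XOR q = T XOR F = T
G7 = q XOR G6 = F XOR T = T
G8 = G7 XOR G5 = T XOR F = T
G9 = G5 XOR G4 = F XOR F = F
G12 = G8 XOR G3 = T XOR T = F
G13 = G3 XOR G12 = T XOR F = T
G14 = G13 XOR G9 = T XOR F = T

G1 = F, G5 = F, G12 = F, G14 = T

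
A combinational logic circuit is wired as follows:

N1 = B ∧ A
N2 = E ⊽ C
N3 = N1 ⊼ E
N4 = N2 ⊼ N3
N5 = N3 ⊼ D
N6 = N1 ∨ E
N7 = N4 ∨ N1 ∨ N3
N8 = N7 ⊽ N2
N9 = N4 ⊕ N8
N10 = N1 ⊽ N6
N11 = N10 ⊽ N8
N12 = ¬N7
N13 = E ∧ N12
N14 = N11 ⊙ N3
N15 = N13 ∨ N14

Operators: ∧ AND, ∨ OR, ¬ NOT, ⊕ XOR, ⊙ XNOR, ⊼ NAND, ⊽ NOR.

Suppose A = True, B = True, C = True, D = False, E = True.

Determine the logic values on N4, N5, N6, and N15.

N1 = B AND A = True AND True = True
N2 = E NOR C = True NOR True = False
N3 = N1 NAND E = True NAND True = False
N4 = N2 NAND N3 = False NAND False = True
N5 = N3 NAND D = False NAND False = True
N6 = N1 OR E = True OR True = True
N7 = N4 OR N1 OR N3 = True OR True OR False = True
N8 = N7 NOR N2 = True NOR False = False
N10 = N1 NOR N6 = True NOR True = False
N11 = N10 NOR N8 = False NOR False = True
N12 = NOT N7 = NOT True = False
N13 = E AND N12 = True AND False = False
N14 = N11 XNOR N3 = True XNOR False = False
N15 = N13 OR N14 = False OR False = False

N4 = True; N5 = True; N6 = True; N15 = False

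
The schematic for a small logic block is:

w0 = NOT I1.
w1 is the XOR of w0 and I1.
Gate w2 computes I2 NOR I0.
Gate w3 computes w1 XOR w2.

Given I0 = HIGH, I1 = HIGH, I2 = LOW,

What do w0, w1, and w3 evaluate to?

w0 = NOT I1 = NOT HIGH = LOW
w1 = w0 XOR I1 = LOW XOR HIGH = HIGH
w2 = I2 NOR I0 = LOW NOR HIGH = LOW
w3 = w1 XOR w2 = HIGH XOR LOW = HIGH

w0 = LOW, w1 = HIGH, w3 = HIGH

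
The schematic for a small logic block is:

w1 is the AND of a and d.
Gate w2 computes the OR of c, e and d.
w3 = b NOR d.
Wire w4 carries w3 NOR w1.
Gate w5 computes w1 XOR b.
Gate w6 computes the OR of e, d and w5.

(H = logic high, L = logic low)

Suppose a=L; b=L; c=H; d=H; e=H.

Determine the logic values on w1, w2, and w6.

w1 = a AND d = L AND H = L
w2 = c OR e OR d = H OR H OR H = H
w5 = w1 XOR b = L XOR L = L
w6 = e OR d OR w5 = H OR H OR L = H

w1 = L, w2 = H, w6 = H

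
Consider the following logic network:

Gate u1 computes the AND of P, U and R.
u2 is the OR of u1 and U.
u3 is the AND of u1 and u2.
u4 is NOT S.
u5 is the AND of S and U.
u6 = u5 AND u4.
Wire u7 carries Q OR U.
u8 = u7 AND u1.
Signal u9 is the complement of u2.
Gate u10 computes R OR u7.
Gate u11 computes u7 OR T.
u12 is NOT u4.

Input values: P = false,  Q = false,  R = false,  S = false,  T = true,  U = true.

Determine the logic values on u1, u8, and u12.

u1 = P AND U AND R = false AND true AND false = false
u4 = NOT S = NOT false = true
u7 = Q OR U = false OR true = true
u8 = u7 AND u1 = true AND false = false
u12 = NOT u4 = NOT true = false

u1 = false, u8 = false, u12 = false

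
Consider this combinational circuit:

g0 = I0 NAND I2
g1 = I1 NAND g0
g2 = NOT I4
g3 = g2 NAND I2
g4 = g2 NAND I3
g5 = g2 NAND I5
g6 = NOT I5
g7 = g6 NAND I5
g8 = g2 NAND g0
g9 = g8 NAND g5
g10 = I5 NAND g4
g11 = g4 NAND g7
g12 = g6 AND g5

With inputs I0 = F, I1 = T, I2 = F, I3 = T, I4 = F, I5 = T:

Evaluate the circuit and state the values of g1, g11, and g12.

g1 = F, g11 = T, g12 = F

g0 = I0 NAND I2 = F NAND F = T
g1 = I1 NAND g0 = T NAND T = F
g2 = NOT I4 = NOT F = T
g4 = g2 NAND I3 = T NAND T = F
g5 = g2 NAND I5 = T NAND T = F
g6 = NOT I5 = NOT T = F
g7 = g6 NAND I5 = F NAND T = T
g11 = g4 NAND g7 = F NAND T = T
g12 = g6 AND g5 = F AND F = F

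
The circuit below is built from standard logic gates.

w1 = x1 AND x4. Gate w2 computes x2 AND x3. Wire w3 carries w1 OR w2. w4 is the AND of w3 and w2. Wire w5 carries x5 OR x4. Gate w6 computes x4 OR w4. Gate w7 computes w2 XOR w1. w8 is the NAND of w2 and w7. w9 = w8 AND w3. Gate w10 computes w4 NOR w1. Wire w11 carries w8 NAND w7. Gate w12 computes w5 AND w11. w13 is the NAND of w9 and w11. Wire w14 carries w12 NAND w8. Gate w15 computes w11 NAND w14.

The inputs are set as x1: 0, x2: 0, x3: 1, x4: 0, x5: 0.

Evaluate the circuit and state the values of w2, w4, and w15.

w1 = x1 AND x4 = 0 AND 0 = 0
w2 = x2 AND x3 = 0 AND 1 = 0
w3 = w1 OR w2 = 0 OR 0 = 0
w4 = w3 AND w2 = 0 AND 0 = 0
w5 = x5 OR x4 = 0 OR 0 = 0
w7 = w2 XOR w1 = 0 XOR 0 = 0
w8 = w2 NAND w7 = 0 NAND 0 = 1
w11 = w8 NAND w7 = 1 NAND 0 = 1
w12 = w5 AND w11 = 0 AND 1 = 0
w14 = w12 NAND w8 = 0 NAND 1 = 1
w15 = w11 NAND w14 = 1 NAND 1 = 0

w2 = 0  w4 = 0  w15 = 0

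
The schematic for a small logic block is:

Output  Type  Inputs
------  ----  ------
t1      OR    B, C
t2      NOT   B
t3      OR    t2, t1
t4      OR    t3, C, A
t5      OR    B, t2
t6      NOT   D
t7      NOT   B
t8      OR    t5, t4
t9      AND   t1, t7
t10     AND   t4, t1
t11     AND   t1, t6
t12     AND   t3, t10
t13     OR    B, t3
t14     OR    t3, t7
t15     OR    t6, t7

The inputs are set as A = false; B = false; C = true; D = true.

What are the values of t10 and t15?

t10 = true, t15 = true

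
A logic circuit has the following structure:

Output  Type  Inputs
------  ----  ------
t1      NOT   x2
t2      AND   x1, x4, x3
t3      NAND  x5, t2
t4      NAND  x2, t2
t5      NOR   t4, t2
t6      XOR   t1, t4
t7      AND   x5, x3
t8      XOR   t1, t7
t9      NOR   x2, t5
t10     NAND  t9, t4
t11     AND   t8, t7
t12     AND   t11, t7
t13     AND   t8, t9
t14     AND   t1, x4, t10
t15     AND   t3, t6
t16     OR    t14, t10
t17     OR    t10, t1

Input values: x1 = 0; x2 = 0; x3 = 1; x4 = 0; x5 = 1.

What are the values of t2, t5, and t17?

t2 = 0  t5 = 0  t17 = 1

t1 = NOT x2 = NOT 0 = 1
t2 = x1 AND x4 AND x3 = 0 AND 0 AND 1 = 0
t4 = x2 NAND t2 = 0 NAND 0 = 1
t5 = t4 NOR t2 = 1 NOR 0 = 0
t9 = x2 NOR t5 = 0 NOR 0 = 1
t10 = t9 NAND t4 = 1 NAND 1 = 0
t17 = t10 OR t1 = 0 OR 1 = 1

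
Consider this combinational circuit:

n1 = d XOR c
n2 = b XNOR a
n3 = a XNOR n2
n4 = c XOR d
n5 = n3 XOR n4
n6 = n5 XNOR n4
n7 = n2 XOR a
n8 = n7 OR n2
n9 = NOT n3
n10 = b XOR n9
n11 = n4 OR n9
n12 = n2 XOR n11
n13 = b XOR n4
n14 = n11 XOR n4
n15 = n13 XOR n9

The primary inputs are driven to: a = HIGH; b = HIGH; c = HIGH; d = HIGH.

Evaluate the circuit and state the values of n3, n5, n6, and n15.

n2 = b XNOR a = HIGH XNOR HIGH = HIGH
n3 = a XNOR n2 = HIGH XNOR HIGH = HIGH
n4 = c XOR d = HIGH XOR HIGH = LOW
n5 = n3 XOR n4 = HIGH XOR LOW = HIGH
n6 = n5 XNOR n4 = HIGH XNOR LOW = LOW
n9 = NOT n3 = NOT HIGH = LOW
n13 = b XOR n4 = HIGH XOR LOW = HIGH
n15 = n13 XOR n9 = HIGH XOR LOW = HIGH

n3 = HIGH; n5 = HIGH; n6 = LOW; n15 = HIGH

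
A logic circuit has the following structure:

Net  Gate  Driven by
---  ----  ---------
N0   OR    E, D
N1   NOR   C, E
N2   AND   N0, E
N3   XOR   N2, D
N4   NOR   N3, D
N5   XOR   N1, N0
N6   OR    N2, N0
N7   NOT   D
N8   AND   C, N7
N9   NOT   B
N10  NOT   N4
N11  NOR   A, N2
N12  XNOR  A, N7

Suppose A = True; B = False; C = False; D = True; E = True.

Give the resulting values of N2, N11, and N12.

N2 = True  N11 = False  N12 = False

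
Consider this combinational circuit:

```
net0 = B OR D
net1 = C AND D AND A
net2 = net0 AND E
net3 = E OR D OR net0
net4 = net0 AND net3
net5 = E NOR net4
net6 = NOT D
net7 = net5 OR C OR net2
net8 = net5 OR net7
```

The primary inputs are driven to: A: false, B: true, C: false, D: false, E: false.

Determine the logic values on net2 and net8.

net0 = B OR D = true OR false = true
net2 = net0 AND E = true AND false = false
net3 = E OR D OR net0 = false OR false OR true = true
net4 = net0 AND net3 = true AND true = true
net5 = E NOR net4 = false NOR true = false
net7 = net5 OR C OR net2 = false OR false OR false = false
net8 = net5 OR net7 = false OR false = false

net2 = false, net8 = false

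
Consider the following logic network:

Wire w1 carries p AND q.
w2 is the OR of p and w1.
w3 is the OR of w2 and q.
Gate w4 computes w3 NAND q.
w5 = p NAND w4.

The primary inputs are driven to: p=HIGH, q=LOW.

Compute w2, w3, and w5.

w2 = HIGH, w3 = HIGH, w5 = LOW

w1 = p AND q = HIGH AND LOW = LOW
w2 = p OR w1 = HIGH OR LOW = HIGH
w3 = w2 OR q = HIGH OR LOW = HIGH
w4 = w3 NAND q = HIGH NAND LOW = HIGH
w5 = p NAND w4 = HIGH NAND HIGH = LOW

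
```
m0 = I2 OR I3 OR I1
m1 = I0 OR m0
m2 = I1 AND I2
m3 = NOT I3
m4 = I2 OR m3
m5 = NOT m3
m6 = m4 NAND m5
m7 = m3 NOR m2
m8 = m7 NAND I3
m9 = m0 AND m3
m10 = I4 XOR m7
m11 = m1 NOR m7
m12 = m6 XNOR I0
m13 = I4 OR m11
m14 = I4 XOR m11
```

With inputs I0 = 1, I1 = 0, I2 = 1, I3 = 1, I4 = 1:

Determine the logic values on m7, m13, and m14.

m7 = 1; m13 = 1; m14 = 1

m0 = I2 OR I3 OR I1 = 1 OR 1 OR 0 = 1
m1 = I0 OR m0 = 1 OR 1 = 1
m2 = I1 AND I2 = 0 AND 1 = 0
m3 = NOT I3 = NOT 1 = 0
m7 = m3 NOR m2 = 0 NOR 0 = 1
m11 = m1 NOR m7 = 1 NOR 1 = 0
m13 = I4 OR m11 = 1 OR 0 = 1
m14 = I4 XOR m11 = 1 XOR 0 = 1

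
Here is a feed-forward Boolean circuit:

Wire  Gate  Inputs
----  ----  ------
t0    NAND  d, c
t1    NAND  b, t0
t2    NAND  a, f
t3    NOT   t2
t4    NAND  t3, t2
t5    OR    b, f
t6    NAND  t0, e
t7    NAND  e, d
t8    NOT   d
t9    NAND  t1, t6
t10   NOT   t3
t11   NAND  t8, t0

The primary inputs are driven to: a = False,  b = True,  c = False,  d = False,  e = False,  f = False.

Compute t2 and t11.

t2 = True; t11 = False

t0 = d NAND c = False NAND False = True
t2 = a NAND f = False NAND False = True
t8 = NOT d = NOT False = True
t11 = t8 NAND t0 = True NAND True = False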